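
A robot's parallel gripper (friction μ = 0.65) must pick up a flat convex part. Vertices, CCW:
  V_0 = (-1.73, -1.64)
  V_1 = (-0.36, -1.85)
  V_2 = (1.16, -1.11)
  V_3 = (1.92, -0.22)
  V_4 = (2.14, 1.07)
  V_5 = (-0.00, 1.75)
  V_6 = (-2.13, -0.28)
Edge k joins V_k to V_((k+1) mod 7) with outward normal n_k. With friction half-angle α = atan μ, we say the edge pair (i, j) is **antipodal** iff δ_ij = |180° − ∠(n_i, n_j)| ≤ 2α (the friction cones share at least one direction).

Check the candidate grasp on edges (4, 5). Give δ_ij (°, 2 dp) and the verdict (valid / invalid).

α = atan 0.65 = 33.02°;  2α = 66.05°
edge 4: e_4 = (-2.14, +0.68);  n_4 = (+0.3028, +0.9530)
edge 5: e_5 = (-2.13, -2.03);  n_5 = (-0.6899, +0.7239)
∠(n_4, n_5) = 61.25°
δ = |180° − 61.25°| = 118.75°
118.75° > 2α = 66.05°  →  invalid

δ = 118.75°, invalid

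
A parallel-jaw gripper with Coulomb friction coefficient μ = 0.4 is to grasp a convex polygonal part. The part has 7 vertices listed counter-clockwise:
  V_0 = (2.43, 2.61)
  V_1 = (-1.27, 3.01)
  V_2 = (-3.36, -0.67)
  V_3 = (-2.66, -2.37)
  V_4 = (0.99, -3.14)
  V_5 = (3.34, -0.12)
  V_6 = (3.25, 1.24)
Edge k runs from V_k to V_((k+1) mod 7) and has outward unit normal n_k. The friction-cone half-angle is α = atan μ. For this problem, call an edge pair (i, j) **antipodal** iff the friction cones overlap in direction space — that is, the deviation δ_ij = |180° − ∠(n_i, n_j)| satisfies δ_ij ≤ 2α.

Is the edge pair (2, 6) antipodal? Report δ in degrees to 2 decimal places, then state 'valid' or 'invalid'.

α = atan 0.4 = 21.80°;  2α = 43.60°
edge 2: e_2 = (+0.70, -1.70);  n_2 = (-0.9247, -0.3807)
edge 6: e_6 = (-0.82, +1.37);  n_6 = (+0.8580, +0.5136)
∠(n_2, n_6) = 171.48°
δ = |180° − 171.48°| = 8.52°
8.52° ≤ 2α = 43.60°  →  valid

δ = 8.52°, valid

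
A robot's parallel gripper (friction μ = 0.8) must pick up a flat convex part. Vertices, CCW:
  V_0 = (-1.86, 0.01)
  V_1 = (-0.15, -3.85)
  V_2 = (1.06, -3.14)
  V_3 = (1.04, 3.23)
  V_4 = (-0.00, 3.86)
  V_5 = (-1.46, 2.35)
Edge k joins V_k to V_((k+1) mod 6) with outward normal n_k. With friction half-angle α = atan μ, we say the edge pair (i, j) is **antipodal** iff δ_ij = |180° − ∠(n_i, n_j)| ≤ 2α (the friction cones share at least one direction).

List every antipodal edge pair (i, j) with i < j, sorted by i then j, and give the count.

α = atan 0.8 = 38.66°;  2α = 77.32°
n_0 = (-0.9143, -0.4050)
n_1 = (+0.5061, -0.8625)
n_2 = (+1.0000, +0.0031)
n_3 = (+0.5181, +0.8553)
n_4 = (-0.7189, +0.6951)
n_5 = (-0.9857, +0.1685)
  (0,1): δ = 83.49°  ·
  (0,2): δ = 23.71°  ✓
  (0,3): δ = 34.90°  ✓
  (0,4): δ = 112.07°  ·
  (0,5): δ = 146.41°  ·
  (1,2): δ = 120.22°  ·
  (1,3): δ = 61.61°  ✓
  (1,4): δ = 15.56°  ✓
  (1,5): δ = 49.90°  ✓
  (2,3): δ = 121.39°  ·
  (2,4): δ = 44.22°  ✓
  (2,5): δ = 9.88°  ✓
  (3,4): δ = 102.83°  ·
  (3,5): δ = 68.49°  ✓
  (4,5): δ = 145.66°  ·
antipodal pairs: 8

count = 8; pairs: (0,2), (0,3), (1,3), (1,4), (1,5), (2,4), (2,5), (3,5)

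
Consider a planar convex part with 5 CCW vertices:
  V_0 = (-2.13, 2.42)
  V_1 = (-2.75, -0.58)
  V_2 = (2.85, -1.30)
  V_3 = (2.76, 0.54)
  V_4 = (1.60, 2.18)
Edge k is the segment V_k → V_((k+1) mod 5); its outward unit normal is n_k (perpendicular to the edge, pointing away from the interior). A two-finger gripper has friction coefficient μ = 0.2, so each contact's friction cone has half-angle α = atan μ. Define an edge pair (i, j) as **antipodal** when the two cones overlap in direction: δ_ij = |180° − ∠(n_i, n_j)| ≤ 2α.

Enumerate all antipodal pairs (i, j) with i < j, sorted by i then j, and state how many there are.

α = atan 0.2 = 11.31°;  2α = 22.62°
n_0 = (-0.9793, +0.2024)
n_1 = (-0.1275, -0.9918)
n_2 = (+0.9988, +0.0489)
n_3 = (+0.8164, +0.5775)
n_4 = (+0.0642, +0.9979)
  (0,1): δ = 85.65°  ·
  (0,2): δ = 14.48°  ✓
  (0,3): δ = 46.95°  ·
  (0,4): δ = 98.00°  ·
  (1,2): δ = 79.87°  ·
  (1,3): δ = 47.40°  ·
  (1,4): δ = 3.64°  ✓
  (2,3): δ = 147.53°  ·
  (2,4): δ = 96.48°  ·
  (3,4): δ = 128.95°  ·
antipodal pairs: 2

count = 2; pairs: (0,2), (1,4)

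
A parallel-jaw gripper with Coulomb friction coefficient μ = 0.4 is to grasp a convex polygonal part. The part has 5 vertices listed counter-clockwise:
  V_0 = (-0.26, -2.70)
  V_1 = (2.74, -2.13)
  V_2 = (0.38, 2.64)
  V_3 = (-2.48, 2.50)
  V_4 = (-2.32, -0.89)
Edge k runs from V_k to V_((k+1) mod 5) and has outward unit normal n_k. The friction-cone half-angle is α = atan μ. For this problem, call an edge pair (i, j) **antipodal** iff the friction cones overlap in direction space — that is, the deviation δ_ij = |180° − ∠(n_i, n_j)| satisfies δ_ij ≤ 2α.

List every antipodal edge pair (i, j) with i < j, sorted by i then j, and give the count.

count = 3; pairs: (0,2), (1,3), (1,4)

α = atan 0.4 = 21.80°;  2α = 43.60°
n_0 = (+0.1867, -0.9824)
n_1 = (+0.8963, +0.4435)
n_2 = (-0.0489, +0.9988)
n_3 = (-0.9989, -0.0471)
n_4 = (-0.6601, -0.7512)
  (0,1): δ = 74.43°  ·
  (0,2): δ = 7.96°  ✓
  (0,3): δ = 81.94°  ·
  (0,4): δ = 127.94°  ·
  (1,2): δ = 113.52°  ·
  (1,3): δ = 23.62°  ✓
  (1,4): δ = 22.37°  ✓
  (2,3): δ = 90.10°  ·
  (2,4): δ = 44.11°  ·
  (3,4): δ = 134.01°  ·
antipodal pairs: 3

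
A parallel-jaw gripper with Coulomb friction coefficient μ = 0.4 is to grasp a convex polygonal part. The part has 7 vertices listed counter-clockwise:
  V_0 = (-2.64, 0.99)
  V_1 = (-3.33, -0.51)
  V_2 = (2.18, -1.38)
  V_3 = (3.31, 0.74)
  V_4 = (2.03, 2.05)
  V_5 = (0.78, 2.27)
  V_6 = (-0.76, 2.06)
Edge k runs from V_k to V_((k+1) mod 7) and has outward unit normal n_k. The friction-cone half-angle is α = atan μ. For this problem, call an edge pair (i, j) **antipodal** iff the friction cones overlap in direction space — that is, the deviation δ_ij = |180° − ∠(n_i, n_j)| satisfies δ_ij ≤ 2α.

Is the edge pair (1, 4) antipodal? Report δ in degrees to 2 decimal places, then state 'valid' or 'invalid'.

α = atan 0.4 = 21.80°;  2α = 43.60°
edge 1: e_1 = (+5.51, -0.87);  n_1 = (-0.1560, -0.9878)
edge 4: e_4 = (-1.25, +0.22);  n_4 = (+0.1733, +0.9849)
∠(n_1, n_4) = 178.99°
δ = |180° − 178.99°| = 1.01°
1.01° ≤ 2α = 43.60°  →  valid

δ = 1.01°, valid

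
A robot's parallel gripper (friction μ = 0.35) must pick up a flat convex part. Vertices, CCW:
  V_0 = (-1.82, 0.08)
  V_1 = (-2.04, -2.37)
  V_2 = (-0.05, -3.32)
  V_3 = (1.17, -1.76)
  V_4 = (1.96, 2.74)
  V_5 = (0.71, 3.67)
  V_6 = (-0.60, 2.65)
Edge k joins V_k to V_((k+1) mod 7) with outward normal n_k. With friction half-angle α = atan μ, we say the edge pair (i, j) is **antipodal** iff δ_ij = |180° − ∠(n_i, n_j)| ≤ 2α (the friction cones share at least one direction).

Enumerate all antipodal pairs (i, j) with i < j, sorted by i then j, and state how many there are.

count = 6; pairs: (0,2), (0,3), (1,4), (2,5), (2,6), (3,6)

α = atan 0.35 = 19.29°;  2α = 38.58°
n_0 = (-0.9960, +0.0894)
n_1 = (-0.4308, -0.9024)
n_2 = (+0.7877, -0.6160)
n_3 = (+0.9849, -0.1729)
n_4 = (+0.5969, +0.8023)
n_5 = (-0.6144, +0.7890)
n_6 = (-0.9034, +0.4288)
  (0,1): δ = 110.39°  ·
  (0,2): δ = 32.90°  ✓
  (0,3): δ = 4.83°  ✓
  (0,4): δ = 58.48°  ·
  (0,5): δ = 133.04°  ·
  (0,6): δ = 159.74°  ·
  (1,2): δ = 102.51°  ·
  (1,3): δ = 74.44°  ·
  (1,4): δ = 11.13°  ✓
  (1,5): δ = 63.42°  ·
  (1,6): δ = 90.13°  ·
  (2,3): δ = 151.93°  ·
  (2,4): δ = 88.62°  ·
  (2,5): δ = 14.07°  ✓
  (2,6): δ = 12.63°  ✓
  (3,4): δ = 116.69°  ·
  (3,5): δ = 42.14°  ·
  (3,6): δ = 15.44°  ✓
  (4,5): δ = 105.45°  ·
  (4,6): δ = 78.74°  ·
  (5,6): δ = 153.30°  ·
antipodal pairs: 6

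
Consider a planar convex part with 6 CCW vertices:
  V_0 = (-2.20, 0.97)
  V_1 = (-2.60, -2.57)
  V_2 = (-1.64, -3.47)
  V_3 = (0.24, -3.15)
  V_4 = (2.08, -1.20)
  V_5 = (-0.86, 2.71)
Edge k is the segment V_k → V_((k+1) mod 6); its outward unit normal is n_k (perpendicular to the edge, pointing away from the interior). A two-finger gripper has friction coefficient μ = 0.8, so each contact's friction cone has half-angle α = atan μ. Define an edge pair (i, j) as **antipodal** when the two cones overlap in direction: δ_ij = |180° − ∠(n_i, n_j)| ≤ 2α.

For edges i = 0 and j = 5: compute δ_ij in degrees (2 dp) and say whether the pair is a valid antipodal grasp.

δ = 148.85°, invalid

α = atan 0.8 = 38.66°;  2α = 77.32°
edge 0: e_0 = (-0.40, -3.54);  n_0 = (-0.9937, +0.1123)
edge 5: e_5 = (-1.34, -1.74);  n_5 = (-0.7923, +0.6102)
∠(n_0, n_5) = 31.15°
δ = |180° − 31.15°| = 148.85°
148.85° > 2α = 77.32°  →  invalid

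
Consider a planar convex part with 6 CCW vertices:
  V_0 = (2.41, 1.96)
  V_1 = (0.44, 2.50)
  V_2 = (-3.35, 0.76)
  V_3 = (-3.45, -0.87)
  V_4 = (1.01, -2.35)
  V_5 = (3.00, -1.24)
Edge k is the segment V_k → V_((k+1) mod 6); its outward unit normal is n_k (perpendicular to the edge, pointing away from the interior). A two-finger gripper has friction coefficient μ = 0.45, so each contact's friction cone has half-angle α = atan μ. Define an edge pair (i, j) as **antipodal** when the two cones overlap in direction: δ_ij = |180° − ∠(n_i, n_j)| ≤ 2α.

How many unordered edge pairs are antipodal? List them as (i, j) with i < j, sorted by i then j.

α = atan 0.45 = 24.23°;  2α = 48.46°
n_0 = (+0.2644, +0.9644)
n_1 = (-0.4172, +0.9088)
n_2 = (-0.9981, +0.0612)
n_3 = (-0.3150, -0.9491)
n_4 = (+0.4871, -0.8733)
n_5 = (+0.9834, +0.1813)
  (0,1): δ = 140.01°  ·
  (0,2): δ = 78.18°  ·
  (0,3): δ = 3.03°  ✓
  (0,4): δ = 44.48°  ✓
  (0,5): δ = 115.78°  ·
  (1,2): δ = 118.17°  ·
  (1,3): δ = 43.02°  ✓
  (1,4): δ = 4.49°  ✓
  (1,5): δ = 75.79°  ·
  (2,3): δ = 104.85°  ·
  (2,4): δ = 57.34°  ·
  (2,5): δ = 13.96°  ✓
  (3,4): δ = 132.49°  ·
  (3,5): δ = 61.20°  ·
  (4,5): δ = 108.71°  ·
antipodal pairs: 5

count = 5; pairs: (0,3), (0,4), (1,3), (1,4), (2,5)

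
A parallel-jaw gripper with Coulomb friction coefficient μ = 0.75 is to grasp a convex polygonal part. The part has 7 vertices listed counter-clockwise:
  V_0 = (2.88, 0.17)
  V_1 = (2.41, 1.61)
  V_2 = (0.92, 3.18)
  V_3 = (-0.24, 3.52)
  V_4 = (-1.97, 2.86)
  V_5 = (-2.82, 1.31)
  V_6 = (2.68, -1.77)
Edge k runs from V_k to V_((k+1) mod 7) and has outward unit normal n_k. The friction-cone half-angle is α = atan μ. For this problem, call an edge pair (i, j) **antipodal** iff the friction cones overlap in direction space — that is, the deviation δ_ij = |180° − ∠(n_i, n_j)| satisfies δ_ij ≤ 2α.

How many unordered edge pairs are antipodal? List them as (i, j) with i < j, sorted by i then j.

α = atan 0.75 = 36.87°;  2α = 73.74°
n_0 = (+0.9506, +0.3103)
n_1 = (+0.7253, +0.6884)
n_2 = (+0.2813, +0.9596)
n_3 = (-0.3564, +0.9343)
n_4 = (-0.8768, +0.4808)
n_5 = (-0.4886, -0.8725)
n_6 = (+0.9947, -0.1025)
  (0,1): δ = 154.57°  ·
  (0,2): δ = 124.41°  ·
  (0,3): δ = 87.19°  ·
  (0,4): δ = 46.82°  ✓
  (0,5): δ = 42.68°  ✓
  (0,6): δ = 156.04°  ·
  (1,2): δ = 149.84°  ·
  (1,3): δ = 112.62°  ·
  (1,4): δ = 72.24°  ✓
  (1,5): δ = 17.25°  ✓
  (1,6): δ = 130.61°  ·
  (2,3): δ = 142.78°  ·
  (2,4): δ = 102.40°  ·
  (2,5): δ = 12.91°  ✓
  (2,6): δ = 100.45°  ·
  (3,4): δ = 139.62°  ·
  (3,5): δ = 50.13°  ✓
  (3,6): δ = 63.23°  ✓
  (4,5): δ = 90.51°  ·
  (4,6): δ = 22.85°  ✓
  (5,6): δ = 66.64°  ✓
antipodal pairs: 9

count = 9; pairs: (0,4), (0,5), (1,4), (1,5), (2,5), (3,5), (3,6), (4,6), (5,6)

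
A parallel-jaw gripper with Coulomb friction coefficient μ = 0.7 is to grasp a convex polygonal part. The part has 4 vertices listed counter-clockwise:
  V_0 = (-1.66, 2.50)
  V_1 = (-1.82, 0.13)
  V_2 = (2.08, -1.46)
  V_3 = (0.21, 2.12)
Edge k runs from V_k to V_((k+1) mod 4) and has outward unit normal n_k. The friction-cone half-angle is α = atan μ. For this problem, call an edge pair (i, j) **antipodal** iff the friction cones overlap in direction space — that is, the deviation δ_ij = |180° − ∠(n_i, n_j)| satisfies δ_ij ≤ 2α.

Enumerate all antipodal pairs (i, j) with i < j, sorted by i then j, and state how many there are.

α = atan 0.7 = 34.99°;  2α = 69.98°
n_0 = (-0.9977, +0.0674)
n_1 = (-0.3775, -0.9260)
n_2 = (+0.8864, +0.4630)
n_3 = (+0.1991, +0.9800)
  (0,1): δ = 108.32°  ·
  (0,2): δ = 31.44°  ✓
  (0,3): δ = 82.38°  ·
  (1,2): δ = 40.24°  ✓
  (1,3): δ = 10.69°  ✓
  (2,3): δ = 129.07°  ·
antipodal pairs: 3

count = 3; pairs: (0,2), (1,2), (1,3)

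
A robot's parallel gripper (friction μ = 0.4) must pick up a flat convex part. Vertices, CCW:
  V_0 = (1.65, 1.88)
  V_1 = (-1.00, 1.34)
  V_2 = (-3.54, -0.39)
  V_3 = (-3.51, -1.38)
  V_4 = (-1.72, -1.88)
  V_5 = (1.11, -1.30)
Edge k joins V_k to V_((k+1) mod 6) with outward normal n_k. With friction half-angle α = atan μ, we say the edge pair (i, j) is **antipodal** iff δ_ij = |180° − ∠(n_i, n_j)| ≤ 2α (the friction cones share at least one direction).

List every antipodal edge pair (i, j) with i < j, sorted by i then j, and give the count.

count = 4; pairs: (0,3), (0,4), (1,4), (2,5)

α = atan 0.4 = 21.80°;  2α = 43.60°
n_0 = (-0.1997, +0.9799)
n_1 = (-0.5629, +0.8265)
n_2 = (-0.9995, -0.0303)
n_3 = (-0.2690, -0.9631)
n_4 = (+0.2008, -0.9796)
n_5 = (+0.9859, -0.1674)
  (0,1): δ = 157.26°  ·
  (0,2): δ = 99.78°  ·
  (0,3): δ = 27.12°  ✓
  (0,4): δ = 0.06°  ✓
  (0,5): δ = 68.84°  ·
  (1,2): δ = 122.52°  ·
  (1,3): δ = 49.87°  ·
  (1,4): δ = 22.68°  ✓
  (1,5): δ = 46.10°  ·
  (2,3): δ = 107.34°  ·
  (2,4): δ = 80.15°  ·
  (2,5): δ = 11.37°  ✓
  (3,4): δ = 152.81°  ·
  (3,5): δ = 84.03°  ·
  (4,5): δ = 111.22°  ·
antipodal pairs: 4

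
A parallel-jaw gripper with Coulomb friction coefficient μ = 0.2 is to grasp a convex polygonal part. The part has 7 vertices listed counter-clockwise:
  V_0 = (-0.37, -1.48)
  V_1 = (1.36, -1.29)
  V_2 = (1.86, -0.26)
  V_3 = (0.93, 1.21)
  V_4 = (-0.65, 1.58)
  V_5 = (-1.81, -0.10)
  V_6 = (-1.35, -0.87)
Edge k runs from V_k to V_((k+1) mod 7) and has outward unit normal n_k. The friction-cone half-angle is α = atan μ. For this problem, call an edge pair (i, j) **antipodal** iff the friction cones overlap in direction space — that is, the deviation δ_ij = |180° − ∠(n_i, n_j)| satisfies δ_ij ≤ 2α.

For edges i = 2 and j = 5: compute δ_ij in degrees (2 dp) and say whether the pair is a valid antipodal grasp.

δ = 1.47°, valid

α = atan 0.2 = 11.31°;  2α = 22.62°
edge 2: e_2 = (-0.93, +1.47);  n_2 = (+0.8451, +0.5346)
edge 5: e_5 = (+0.46, -0.77);  n_5 = (-0.8585, -0.5129)
∠(n_2, n_5) = 178.53°
δ = |180° − 178.53°| = 1.47°
1.47° ≤ 2α = 22.62°  →  valid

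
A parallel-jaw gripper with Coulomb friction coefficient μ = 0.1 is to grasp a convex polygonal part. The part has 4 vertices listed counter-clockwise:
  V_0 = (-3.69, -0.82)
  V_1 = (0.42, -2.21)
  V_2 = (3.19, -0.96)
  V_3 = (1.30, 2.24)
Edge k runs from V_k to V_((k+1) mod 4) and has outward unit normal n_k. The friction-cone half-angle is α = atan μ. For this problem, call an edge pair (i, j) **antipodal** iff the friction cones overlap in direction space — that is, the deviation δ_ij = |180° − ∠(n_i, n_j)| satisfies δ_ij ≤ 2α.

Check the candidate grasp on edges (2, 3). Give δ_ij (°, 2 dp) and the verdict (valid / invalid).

α = atan 0.1 = 5.71°;  2α = 11.42°
edge 2: e_2 = (-1.89, +3.20);  n_2 = (+0.8610, +0.5085)
edge 3: e_3 = (-4.99, -3.06);  n_3 = (-0.5228, +0.8525)
∠(n_2, n_3) = 90.95°
δ = |180° − 90.95°| = 89.05°
89.05° > 2α = 11.42°  →  invalid

δ = 89.05°, invalid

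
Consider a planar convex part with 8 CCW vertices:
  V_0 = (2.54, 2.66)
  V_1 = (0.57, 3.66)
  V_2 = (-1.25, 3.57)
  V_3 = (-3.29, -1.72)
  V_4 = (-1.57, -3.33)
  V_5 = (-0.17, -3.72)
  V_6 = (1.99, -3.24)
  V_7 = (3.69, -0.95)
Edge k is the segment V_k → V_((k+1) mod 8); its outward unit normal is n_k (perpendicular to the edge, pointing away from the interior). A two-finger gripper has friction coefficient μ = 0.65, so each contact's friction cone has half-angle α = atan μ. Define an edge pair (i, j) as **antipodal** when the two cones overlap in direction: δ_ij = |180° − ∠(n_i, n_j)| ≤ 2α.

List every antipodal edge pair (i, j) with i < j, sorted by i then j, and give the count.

α = atan 0.65 = 33.02°;  2α = 66.05°
n_0 = (+0.4526, +0.8917)
n_1 = (-0.0494, +0.9988)
n_2 = (-0.9330, +0.3598)
n_3 = (-0.6834, -0.7301)
n_4 = (-0.2684, -0.9633)
n_5 = (+0.2169, -0.9762)
n_6 = (+0.8029, -0.5961)
n_7 = (+0.9528, +0.3035)
  (0,1): δ = 150.26°  ·
  (0,2): δ = 84.18°  ·
  (0,3): δ = 16.20°  ✓
  (0,4): δ = 11.35°  ✓
  (0,5): δ = 39.44°  ✓
  (0,6): δ = 80.32°  ·
  (0,7): δ = 134.58°  ·
  (1,2): δ = 113.92°  ·
  (1,3): δ = 45.94°  ✓
  (1,4): δ = 18.40°  ✓
  (1,5): δ = 9.70°  ✓
  (1,6): δ = 50.58°  ✓
  (1,7): δ = 104.84°  ·
  (2,3): δ = 112.02°  ·
  (2,4): δ = 84.48°  ·
  (2,5): δ = 56.38°  ✓
  (2,6): δ = 15.50°  ✓
  (2,7): δ = 38.76°  ✓
  (3,4): δ = 152.46°  ·
  (3,5): δ = 124.36°  ·
  (3,6): δ = 83.48°  ·
  (3,7): δ = 29.22°  ✓
  (4,5): δ = 151.90°  ·
  (4,6): δ = 111.02°  ·
  (4,7): δ = 56.76°  ✓
  (5,6): δ = 139.12°  ·
  (5,7): δ = 84.86°  ·
  (6,7): δ = 125.74°  ·
antipodal pairs: 12

count = 12; pairs: (0,3), (0,4), (0,5), (1,3), (1,4), (1,5), (1,6), (2,5), (2,6), (2,7), (3,7), (4,7)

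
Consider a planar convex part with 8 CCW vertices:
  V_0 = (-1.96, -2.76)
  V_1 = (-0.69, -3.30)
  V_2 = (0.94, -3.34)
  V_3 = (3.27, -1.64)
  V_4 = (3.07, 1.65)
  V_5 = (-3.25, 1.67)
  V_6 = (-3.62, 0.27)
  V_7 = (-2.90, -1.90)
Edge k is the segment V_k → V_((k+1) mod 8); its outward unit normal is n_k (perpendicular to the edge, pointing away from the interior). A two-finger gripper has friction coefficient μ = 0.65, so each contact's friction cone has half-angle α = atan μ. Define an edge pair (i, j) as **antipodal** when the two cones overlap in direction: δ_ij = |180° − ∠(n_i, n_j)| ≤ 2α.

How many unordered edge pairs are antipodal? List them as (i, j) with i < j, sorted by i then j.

α = atan 0.65 = 33.02°;  2α = 66.05°
n_0 = (-0.3913, -0.9203)
n_1 = (-0.0245, -0.9997)
n_2 = (+0.5894, -0.8078)
n_3 = (+0.9982, +0.0607)
n_4 = (+0.0032, +1.0000)
n_5 = (-0.9668, +0.2555)
n_6 = (-0.9491, -0.3149)
n_7 = (-0.6750, -0.7378)
  (0,1): δ = 158.37°  ·
  (0,2): δ = 120.85°  ·
  (0,3): δ = 63.49°  ✓
  (0,4): δ = 22.85°  ✓
  (0,5): δ = 98.23°  ·
  (0,6): δ = 131.39°  ·
  (0,7): δ = 160.58°  ·
  (1,2): δ = 142.48°  ·
  (1,3): δ = 85.12°  ·
  (1,4): δ = 1.22°  ✓
  (1,5): δ = 76.60°  ·
  (1,6): δ = 109.76°  ·
  (1,7): δ = 138.95°  ·
  (2,3): δ = 122.64°  ·
  (2,4): δ = 36.30°  ✓
  (2,5): δ = 39.08°  ✓
  (2,6): δ = 72.24°  ·
  (2,7): δ = 101.43°  ·
  (3,4): δ = 93.66°  ·
  (3,5): δ = 18.28°  ✓
  (3,6): δ = 14.88°  ✓
  (3,7): δ = 44.07°  ✓
  (4,5): δ = 104.62°  ·
  (4,6): δ = 71.46°  ·
  (4,7): δ = 42.27°  ✓
  (5,6): δ = 146.84°  ·
  (5,7): δ = 117.65°  ·
  (6,7): δ = 150.81°  ·
antipodal pairs: 9

count = 9; pairs: (0,3), (0,4), (1,4), (2,4), (2,5), (3,5), (3,6), (3,7), (4,7)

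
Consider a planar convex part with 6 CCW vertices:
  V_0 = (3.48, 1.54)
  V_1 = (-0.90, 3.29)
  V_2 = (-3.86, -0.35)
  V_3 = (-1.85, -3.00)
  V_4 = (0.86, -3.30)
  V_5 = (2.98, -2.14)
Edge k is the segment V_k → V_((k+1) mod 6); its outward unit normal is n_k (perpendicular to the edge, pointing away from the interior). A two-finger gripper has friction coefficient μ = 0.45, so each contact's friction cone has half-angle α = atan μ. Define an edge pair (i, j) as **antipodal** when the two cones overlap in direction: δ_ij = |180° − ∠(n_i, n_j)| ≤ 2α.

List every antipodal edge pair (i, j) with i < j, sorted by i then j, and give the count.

α = atan 0.45 = 24.23°;  2α = 48.46°
n_0 = (+0.3710, +0.9286)
n_1 = (-0.7759, +0.6309)
n_2 = (-0.7967, -0.6043)
n_3 = (-0.1100, -0.9939)
n_4 = (+0.4800, -0.8773)
n_5 = (+0.9909, -0.1346)
  (0,1): δ = 107.34°  ·
  (0,2): δ = 31.04°  ✓
  (0,3): δ = 15.46°  ✓
  (0,4): δ = 50.46°  ·
  (0,5): δ = 104.04°  ·
  (1,2): δ = 103.70°  ·
  (1,3): δ = 57.20°  ·
  (1,4): δ = 22.20°  ✓
  (1,5): δ = 31.38°  ✓
  (2,3): δ = 133.50°  ·
  (2,4): δ = 98.49°  ·
  (2,5): δ = 44.92°  ✓
  (3,4): δ = 145.00°  ·
  (3,5): δ = 91.42°  ·
  (4,5): δ = 126.42°  ·
antipodal pairs: 5

count = 5; pairs: (0,2), (0,3), (1,4), (1,5), (2,5)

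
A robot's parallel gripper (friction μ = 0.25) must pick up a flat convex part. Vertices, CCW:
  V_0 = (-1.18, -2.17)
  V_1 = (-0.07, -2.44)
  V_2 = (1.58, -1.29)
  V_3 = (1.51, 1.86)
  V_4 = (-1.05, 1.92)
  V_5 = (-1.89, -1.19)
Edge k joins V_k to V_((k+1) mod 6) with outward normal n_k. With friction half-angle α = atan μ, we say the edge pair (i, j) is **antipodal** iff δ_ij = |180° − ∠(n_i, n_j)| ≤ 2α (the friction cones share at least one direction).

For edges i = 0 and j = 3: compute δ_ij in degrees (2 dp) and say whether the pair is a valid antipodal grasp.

δ = 12.33°, valid

α = atan 0.25 = 14.04°;  2α = 28.07°
edge 0: e_0 = (+1.11, -0.27);  n_0 = (-0.2364, -0.9717)
edge 3: e_3 = (-2.56, +0.06);  n_3 = (+0.0234, +0.9997)
∠(n_0, n_3) = 167.67°
δ = |180° − 167.67°| = 12.33°
12.33° ≤ 2α = 28.07°  →  valid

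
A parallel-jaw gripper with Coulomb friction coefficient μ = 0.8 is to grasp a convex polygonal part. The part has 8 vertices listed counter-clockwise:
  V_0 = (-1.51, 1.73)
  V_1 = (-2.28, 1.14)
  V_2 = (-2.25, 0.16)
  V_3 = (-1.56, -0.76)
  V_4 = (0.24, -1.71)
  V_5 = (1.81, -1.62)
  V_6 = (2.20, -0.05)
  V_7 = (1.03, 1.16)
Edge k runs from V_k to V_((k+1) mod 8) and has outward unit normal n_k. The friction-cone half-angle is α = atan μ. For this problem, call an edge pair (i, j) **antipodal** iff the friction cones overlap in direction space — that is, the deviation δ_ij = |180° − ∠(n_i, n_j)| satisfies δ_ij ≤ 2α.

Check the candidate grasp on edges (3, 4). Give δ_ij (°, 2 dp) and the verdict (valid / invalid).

α = atan 0.8 = 38.66°;  2α = 77.32°
edge 3: e_3 = (+1.80, -0.95);  n_3 = (-0.4668, -0.8844)
edge 4: e_4 = (+1.57, +0.09);  n_4 = (+0.0572, -0.9984)
∠(n_3, n_4) = 31.10°
δ = |180° − 31.10°| = 148.90°
148.90° > 2α = 77.32°  →  invalid

δ = 148.90°, invalid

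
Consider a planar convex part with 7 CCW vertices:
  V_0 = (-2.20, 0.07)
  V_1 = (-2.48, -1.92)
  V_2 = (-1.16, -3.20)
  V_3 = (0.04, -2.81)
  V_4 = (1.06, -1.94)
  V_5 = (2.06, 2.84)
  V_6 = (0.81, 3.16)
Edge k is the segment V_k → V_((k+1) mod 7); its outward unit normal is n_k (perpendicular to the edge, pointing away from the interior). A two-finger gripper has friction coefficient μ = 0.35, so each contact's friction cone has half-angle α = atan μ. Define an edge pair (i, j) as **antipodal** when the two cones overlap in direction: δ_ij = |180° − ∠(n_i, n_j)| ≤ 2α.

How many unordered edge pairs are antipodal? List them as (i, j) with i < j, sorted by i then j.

count = 6; pairs: (0,4), (1,5), (2,5), (2,6), (3,6), (4,6)

α = atan 0.35 = 19.29°;  2α = 38.58°
n_0 = (-0.9902, +0.1393)
n_1 = (-0.6961, -0.7179)
n_2 = (+0.3091, -0.9510)
n_3 = (+0.6489, -0.7608)
n_4 = (+0.9788, -0.2048)
n_5 = (+0.2480, +0.9688)
n_6 = (-0.7163, +0.6978)
  (0,1): δ = 126.11°  ·
  (0,2): δ = 63.99°  ·
  (0,3): δ = 41.53°  ·
  (0,4): δ = 3.81°  ✓
  (0,5): δ = 83.65°  ·
  (0,6): δ = 143.76°  ·
  (1,2): δ = 117.88°  ·
  (1,3): δ = 95.42°  ·
  (1,4): δ = 57.70°  ·
  (1,5): δ = 29.76°  ✓
  (1,6): δ = 89.87°  ·
  (2,3): δ = 157.54°  ·
  (2,4): δ = 119.82°  ·
  (2,5): δ = 32.36°  ✓
  (2,6): δ = 27.75°  ✓
  (3,4): δ = 142.28°  ·
  (3,5): δ = 54.82°  ·
  (3,6): δ = 5.29°  ✓
  (4,5): δ = 92.54°  ·
  (4,6): δ = 32.43°  ✓
  (5,6): δ = 119.89°  ·
antipodal pairs: 6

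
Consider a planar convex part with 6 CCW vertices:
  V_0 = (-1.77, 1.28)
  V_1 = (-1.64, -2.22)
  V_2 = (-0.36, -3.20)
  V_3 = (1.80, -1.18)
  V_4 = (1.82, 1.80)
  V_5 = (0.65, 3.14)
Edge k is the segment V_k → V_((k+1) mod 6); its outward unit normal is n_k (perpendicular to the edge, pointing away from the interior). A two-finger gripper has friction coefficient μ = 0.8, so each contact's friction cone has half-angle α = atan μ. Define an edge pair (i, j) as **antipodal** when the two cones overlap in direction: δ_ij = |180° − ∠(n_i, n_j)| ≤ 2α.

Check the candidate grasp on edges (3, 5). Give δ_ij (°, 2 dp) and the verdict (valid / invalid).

δ = 52.07°, valid

α = atan 0.8 = 38.66°;  2α = 77.32°
edge 3: e_3 = (+0.02, +2.98);  n_3 = (+1.0000, -0.0067)
edge 5: e_5 = (-2.42, -1.86);  n_5 = (-0.6094, +0.7929)
∠(n_3, n_5) = 127.93°
δ = |180° − 127.93°| = 52.07°
52.07° ≤ 2α = 77.32°  →  valid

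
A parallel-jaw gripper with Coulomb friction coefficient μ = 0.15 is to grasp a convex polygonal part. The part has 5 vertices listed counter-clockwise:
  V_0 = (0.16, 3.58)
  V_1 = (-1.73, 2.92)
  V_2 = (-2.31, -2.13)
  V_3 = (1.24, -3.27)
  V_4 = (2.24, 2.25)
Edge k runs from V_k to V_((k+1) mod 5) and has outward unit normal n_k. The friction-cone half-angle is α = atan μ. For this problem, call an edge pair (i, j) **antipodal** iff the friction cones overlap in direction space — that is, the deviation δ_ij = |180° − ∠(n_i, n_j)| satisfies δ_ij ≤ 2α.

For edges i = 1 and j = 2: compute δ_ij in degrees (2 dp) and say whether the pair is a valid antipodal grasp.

δ = 101.25°, invalid

α = atan 0.15 = 8.53°;  2α = 17.06°
edge 1: e_1 = (-0.58, -5.05);  n_1 = (-0.9935, +0.1141)
edge 2: e_2 = (+3.55, -1.14);  n_2 = (-0.3057, -0.9521)
∠(n_1, n_2) = 78.75°
δ = |180° − 78.75°| = 101.25°
101.25° > 2α = 17.06°  →  invalid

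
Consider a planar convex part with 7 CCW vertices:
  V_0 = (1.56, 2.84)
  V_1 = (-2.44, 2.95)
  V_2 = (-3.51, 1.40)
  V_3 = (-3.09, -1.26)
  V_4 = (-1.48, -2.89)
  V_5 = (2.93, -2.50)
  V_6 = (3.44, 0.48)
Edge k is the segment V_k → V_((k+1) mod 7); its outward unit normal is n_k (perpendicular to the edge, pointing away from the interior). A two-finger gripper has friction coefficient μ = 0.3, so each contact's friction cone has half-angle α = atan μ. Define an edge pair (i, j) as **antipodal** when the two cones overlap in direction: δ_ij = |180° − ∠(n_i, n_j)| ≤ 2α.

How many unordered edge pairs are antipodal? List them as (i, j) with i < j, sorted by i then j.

α = atan 0.3 = 16.70°;  2α = 33.40°
n_0 = (+0.0275, +0.9996)
n_1 = (-0.8230, +0.5681)
n_2 = (-0.9878, -0.1560)
n_3 = (-0.7115, -0.7027)
n_4 = (+0.0881, -0.9961)
n_5 = (+0.9857, -0.1687)
n_6 = (+0.7822, +0.6231)
  (0,1): δ = 123.04°  ·
  (0,2): δ = 79.45°  ·
  (0,3): δ = 43.78°  ·
  (0,4): δ = 6.63°  ✓
  (0,5): δ = 81.86°  ·
  (0,6): δ = 130.12°  ·
  (1,2): δ = 136.41°  ·
  (1,3): δ = 100.74°  ·
  (1,4): δ = 50.33°  ·
  (1,5): δ = 24.91°  ✓
  (1,6): δ = 73.16°  ·
  (2,3): δ = 144.33°  ·
  (2,4): δ = 93.92°  ·
  (2,5): δ = 18.68°  ✓
  (2,6): δ = 29.57°  ✓
  (3,4): δ = 129.59°  ·
  (3,5): δ = 54.36°  ·
  (3,6): δ = 6.11°  ✓
  (4,5): δ = 104.77°  ·
  (4,6): δ = 56.51°  ·
  (5,6): δ = 131.75°  ·
antipodal pairs: 5

count = 5; pairs: (0,4), (1,5), (2,5), (2,6), (3,6)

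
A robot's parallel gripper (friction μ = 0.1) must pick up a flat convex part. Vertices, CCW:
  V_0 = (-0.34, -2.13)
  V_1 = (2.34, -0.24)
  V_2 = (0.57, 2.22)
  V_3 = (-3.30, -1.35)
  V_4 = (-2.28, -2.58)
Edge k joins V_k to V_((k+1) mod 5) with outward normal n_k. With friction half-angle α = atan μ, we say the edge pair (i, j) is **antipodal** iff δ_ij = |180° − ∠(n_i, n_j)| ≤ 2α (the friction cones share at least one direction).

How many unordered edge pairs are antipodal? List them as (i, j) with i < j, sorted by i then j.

α = atan 0.1 = 5.71°;  2α = 11.42°
n_0 = (+0.5763, -0.8172)
n_1 = (+0.8117, +0.5840)
n_2 = (-0.6780, +0.7350)
n_3 = (-0.7698, -0.6383)
n_4 = (+0.2260, -0.9741)
  (0,1): δ = 89.46°  ·
  (0,2): δ = 7.50°  ✓
  (0,3): δ = 94.48°  ·
  (0,4): δ = 157.87°  ·
  (1,2): δ = 83.04°  ·
  (1,3): δ = 3.93°  ✓
  (1,4): δ = 67.32°  ·
  (2,3): δ = 93.02°  ·
  (2,4): δ = 29.63°  ·
  (3,4): δ = 116.61°  ·
antipodal pairs: 2

count = 2; pairs: (0,2), (1,3)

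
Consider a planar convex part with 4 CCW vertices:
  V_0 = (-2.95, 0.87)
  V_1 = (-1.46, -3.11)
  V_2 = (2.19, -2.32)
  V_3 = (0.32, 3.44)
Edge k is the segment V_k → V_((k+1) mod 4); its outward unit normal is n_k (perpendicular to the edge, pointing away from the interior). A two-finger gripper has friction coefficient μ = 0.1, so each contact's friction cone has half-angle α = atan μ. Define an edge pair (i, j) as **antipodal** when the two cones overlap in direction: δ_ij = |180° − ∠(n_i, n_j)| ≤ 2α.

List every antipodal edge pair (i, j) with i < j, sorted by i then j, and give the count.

α = atan 0.1 = 5.71°;  2α = 11.42°
n_0 = (-0.9365, -0.3506)
n_1 = (+0.2115, -0.9774)
n_2 = (+0.9511, +0.3088)
n_3 = (-0.6179, +0.7862)
  (0,1): δ = 98.31°  ·
  (0,2): δ = 2.54°  ✓
  (0,3): δ = 107.64°  ·
  (1,2): δ = 84.23°  ·
  (1,3): δ = 25.95°  ·
  (2,3): δ = 69.82°  ·
antipodal pairs: 1

count = 1; pairs: (0,2)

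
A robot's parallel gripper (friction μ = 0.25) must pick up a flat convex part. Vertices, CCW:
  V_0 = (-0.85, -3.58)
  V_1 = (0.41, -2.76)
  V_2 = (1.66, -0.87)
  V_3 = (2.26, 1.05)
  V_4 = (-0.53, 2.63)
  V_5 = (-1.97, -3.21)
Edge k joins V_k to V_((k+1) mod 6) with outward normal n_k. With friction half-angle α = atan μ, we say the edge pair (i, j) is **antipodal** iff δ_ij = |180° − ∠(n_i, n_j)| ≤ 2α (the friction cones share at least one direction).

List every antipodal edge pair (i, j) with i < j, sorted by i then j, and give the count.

α = atan 0.25 = 14.04°;  2α = 28.07°
n_0 = (+0.5455, -0.8381)
n_1 = (+0.8341, -0.5516)
n_2 = (+0.9545, -0.2983)
n_3 = (+0.4928, +0.8702)
n_4 = (-0.9709, +0.2394)
n_5 = (-0.3137, -0.9495)
  (0,1): δ = 156.54°  ·
  (0,2): δ = 140.41°  ·
  (0,3): δ = 62.58°  ·
  (0,4): δ = 43.09°  ·
  (0,5): δ = 128.66°  ·
  (1,2): δ = 163.87°  ·
  (1,3): δ = 86.04°  ·
  (1,4): δ = 19.63°  ✓
  (1,5): δ = 105.20°  ·
  (2,3): δ = 102.17°  ·
  (2,4): δ = 3.50°  ✓
  (2,5): δ = 89.07°  ·
  (3,4): δ = 74.33°  ·
  (3,5): δ = 11.24°  ✓
  (4,5): δ = 94.43°  ·
antipodal pairs: 3

count = 3; pairs: (1,4), (2,4), (3,5)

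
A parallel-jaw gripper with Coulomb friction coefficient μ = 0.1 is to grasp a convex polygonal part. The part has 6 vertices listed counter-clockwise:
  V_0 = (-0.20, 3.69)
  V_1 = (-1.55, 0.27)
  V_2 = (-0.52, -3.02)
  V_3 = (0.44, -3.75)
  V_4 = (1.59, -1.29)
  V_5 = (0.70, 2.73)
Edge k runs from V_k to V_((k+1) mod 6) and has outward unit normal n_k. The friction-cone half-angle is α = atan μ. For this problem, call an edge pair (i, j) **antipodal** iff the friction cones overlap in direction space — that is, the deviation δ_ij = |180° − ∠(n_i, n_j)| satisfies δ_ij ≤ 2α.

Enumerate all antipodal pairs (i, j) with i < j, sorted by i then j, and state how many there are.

count = 3; pairs: (0,3), (1,4), (2,5)

α = atan 0.1 = 5.71°;  2α = 11.42°
n_0 = (-0.9302, +0.3672)
n_1 = (-0.9543, -0.2988)
n_2 = (-0.6053, -0.7960)
n_3 = (+0.9059, -0.4235)
n_4 = (+0.9764, +0.2162)
n_5 = (+0.7295, +0.6839)
  (0,1): δ = 141.08°  ·
  (0,2): δ = 105.71°  ·
  (0,3): δ = 3.51°  ✓
  (0,4): δ = 34.02°  ·
  (0,5): δ = 64.69°  ·
  (1,2): δ = 144.63°  ·
  (1,3): δ = 42.44°  ·
  (1,4): δ = 4.90°  ✓
  (1,5): δ = 25.77°  ·
  (2,3): δ = 77.81°  ·
  (2,4): δ = 40.27°  ·
  (2,5): δ = 9.60°  ✓
  (3,4): δ = 142.46°  ·
  (3,5): δ = 111.79°  ·
  (4,5): δ = 149.33°  ·
antipodal pairs: 3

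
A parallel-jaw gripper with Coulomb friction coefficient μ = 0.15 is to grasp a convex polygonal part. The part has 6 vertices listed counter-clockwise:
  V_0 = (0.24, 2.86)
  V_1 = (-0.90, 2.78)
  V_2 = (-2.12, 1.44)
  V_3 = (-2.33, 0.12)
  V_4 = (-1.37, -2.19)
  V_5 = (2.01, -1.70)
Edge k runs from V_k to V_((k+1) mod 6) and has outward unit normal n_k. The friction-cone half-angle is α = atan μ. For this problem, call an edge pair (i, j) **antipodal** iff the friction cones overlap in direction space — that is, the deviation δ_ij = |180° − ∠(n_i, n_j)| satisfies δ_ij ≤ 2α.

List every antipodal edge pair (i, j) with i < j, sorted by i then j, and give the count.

α = atan 0.15 = 8.53°;  2α = 17.06°
n_0 = (-0.0700, +0.9975)
n_1 = (-0.7394, +0.6732)
n_2 = (-0.9876, +0.1571)
n_3 = (-0.9234, -0.3838)
n_4 = (+0.1435, -0.9897)
n_5 = (+0.9322, +0.3619)
  (0,1): δ = 136.33°  ·
  (0,2): δ = 103.05°  ·
  (0,3): δ = 71.45°  ·
  (0,4): δ = 4.23°  ✓
  (0,5): δ = 107.20°  ·
  (1,2): δ = 146.72°  ·
  (1,3): δ = 115.12°  ·
  (1,4): δ = 39.44°  ·
  (1,5): δ = 63.53°  ·
  (2,3): δ = 148.39°  ·
  (2,4): δ = 72.71°  ·
  (2,5): δ = 30.25°  ·
  (3,4): δ = 104.32°  ·
  (3,5): δ = 1.35°  ✓
  (4,5): δ = 77.03°  ·
antipodal pairs: 2

count = 2; pairs: (0,4), (3,5)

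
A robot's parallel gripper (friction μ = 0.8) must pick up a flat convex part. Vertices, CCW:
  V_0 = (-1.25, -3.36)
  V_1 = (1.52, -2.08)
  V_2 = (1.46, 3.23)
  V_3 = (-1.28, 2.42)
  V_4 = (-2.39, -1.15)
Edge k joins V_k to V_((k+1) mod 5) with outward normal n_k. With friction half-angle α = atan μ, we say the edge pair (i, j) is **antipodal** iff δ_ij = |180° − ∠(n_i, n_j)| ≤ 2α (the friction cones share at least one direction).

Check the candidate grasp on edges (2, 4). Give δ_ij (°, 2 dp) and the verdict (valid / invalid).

α = atan 0.8 = 38.66°;  2α = 77.32°
edge 2: e_2 = (-2.74, -0.81);  n_2 = (-0.2835, +0.9590)
edge 4: e_4 = (+1.14, -2.21);  n_4 = (-0.8887, -0.4584)
∠(n_2, n_4) = 100.82°
δ = |180° − 100.82°| = 79.18°
79.18° > 2α = 77.32°  →  invalid

δ = 79.18°, invalid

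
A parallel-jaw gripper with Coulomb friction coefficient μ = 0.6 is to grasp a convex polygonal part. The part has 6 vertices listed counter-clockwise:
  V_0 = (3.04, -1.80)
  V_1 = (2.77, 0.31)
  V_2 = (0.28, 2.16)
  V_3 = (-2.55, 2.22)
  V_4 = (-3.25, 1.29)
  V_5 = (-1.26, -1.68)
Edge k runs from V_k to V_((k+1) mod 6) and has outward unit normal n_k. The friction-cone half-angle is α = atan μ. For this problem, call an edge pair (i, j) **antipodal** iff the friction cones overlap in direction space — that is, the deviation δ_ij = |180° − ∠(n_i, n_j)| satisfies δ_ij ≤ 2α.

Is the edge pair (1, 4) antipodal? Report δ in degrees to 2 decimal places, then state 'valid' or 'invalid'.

δ = 19.57°, valid

α = atan 0.6 = 30.96°;  2α = 61.93°
edge 1: e_1 = (-2.49, +1.85);  n_1 = (+0.5964, +0.8027)
edge 4: e_4 = (+1.99, -2.97);  n_4 = (-0.8308, -0.5566)
∠(n_1, n_4) = 160.43°
δ = |180° − 160.43°| = 19.57°
19.57° ≤ 2α = 61.93°  →  valid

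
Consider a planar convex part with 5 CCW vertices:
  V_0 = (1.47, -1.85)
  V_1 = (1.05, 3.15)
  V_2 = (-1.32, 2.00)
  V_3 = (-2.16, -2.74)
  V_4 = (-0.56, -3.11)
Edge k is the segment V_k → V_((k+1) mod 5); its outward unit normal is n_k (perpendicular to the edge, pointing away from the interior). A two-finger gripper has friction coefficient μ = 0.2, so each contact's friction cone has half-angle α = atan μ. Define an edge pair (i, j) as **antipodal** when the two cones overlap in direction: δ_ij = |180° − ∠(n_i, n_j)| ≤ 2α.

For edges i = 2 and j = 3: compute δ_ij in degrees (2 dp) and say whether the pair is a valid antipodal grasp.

α = atan 0.2 = 11.31°;  2α = 22.62°
edge 2: e_2 = (-0.84, -4.74);  n_2 = (-0.9847, +0.1745)
edge 3: e_3 = (+1.60, -0.37);  n_3 = (-0.2253, -0.9743)
∠(n_2, n_3) = 87.03°
δ = |180° − 87.03°| = 92.97°
92.97° > 2α = 22.62°  →  invalid

δ = 92.97°, invalid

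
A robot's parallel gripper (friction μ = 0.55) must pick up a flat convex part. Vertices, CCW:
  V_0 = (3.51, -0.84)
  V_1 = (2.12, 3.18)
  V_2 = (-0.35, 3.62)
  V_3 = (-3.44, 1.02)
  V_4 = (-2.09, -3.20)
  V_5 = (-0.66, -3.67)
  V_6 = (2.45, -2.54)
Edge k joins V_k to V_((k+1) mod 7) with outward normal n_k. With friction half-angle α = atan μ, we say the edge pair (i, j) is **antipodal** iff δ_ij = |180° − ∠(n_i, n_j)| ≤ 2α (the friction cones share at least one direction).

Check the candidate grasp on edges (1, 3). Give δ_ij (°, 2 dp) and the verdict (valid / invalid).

δ = 62.16°, invalid

α = atan 0.55 = 28.81°;  2α = 57.62°
edge 1: e_1 = (-2.47, +0.44);  n_1 = (+0.1754, +0.9845)
edge 3: e_3 = (+1.35, -4.22);  n_3 = (-0.9525, -0.3047)
∠(n_1, n_3) = 117.84°
δ = |180° − 117.84°| = 62.16°
62.16° > 2α = 57.62°  →  invalid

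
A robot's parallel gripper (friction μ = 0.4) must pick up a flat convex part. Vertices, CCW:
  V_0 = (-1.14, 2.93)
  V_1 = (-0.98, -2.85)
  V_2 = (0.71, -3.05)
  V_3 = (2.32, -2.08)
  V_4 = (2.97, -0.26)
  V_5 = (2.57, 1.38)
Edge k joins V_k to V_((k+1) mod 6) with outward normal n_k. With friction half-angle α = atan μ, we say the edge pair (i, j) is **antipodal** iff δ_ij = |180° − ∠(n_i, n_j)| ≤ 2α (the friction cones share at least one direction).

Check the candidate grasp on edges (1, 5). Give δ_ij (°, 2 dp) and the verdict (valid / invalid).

α = atan 0.4 = 21.80°;  2α = 43.60°
edge 1: e_1 = (+1.69, -0.20);  n_1 = (-0.1175, -0.9931)
edge 5: e_5 = (-3.71, +1.55);  n_5 = (+0.3855, +0.9227)
∠(n_1, n_5) = 164.07°
δ = |180° − 164.07°| = 15.93°
15.93° ≤ 2α = 43.60°  →  valid

δ = 15.93°, valid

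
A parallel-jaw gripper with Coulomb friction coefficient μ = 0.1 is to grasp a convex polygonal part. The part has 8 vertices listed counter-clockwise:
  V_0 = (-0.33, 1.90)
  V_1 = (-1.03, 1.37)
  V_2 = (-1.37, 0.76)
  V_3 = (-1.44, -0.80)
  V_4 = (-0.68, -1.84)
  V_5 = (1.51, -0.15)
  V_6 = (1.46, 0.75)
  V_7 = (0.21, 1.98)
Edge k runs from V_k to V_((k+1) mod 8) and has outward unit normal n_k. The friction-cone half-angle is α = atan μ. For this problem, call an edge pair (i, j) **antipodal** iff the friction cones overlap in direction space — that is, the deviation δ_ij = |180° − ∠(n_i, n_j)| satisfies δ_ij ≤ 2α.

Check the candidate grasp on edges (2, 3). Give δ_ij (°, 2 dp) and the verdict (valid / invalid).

α = atan 0.1 = 5.71°;  2α = 11.42°
edge 2: e_2 = (-0.07, -1.56);  n_2 = (-0.9990, +0.0448)
edge 3: e_3 = (+0.76, -1.04);  n_3 = (-0.8074, -0.5900)
∠(n_2, n_3) = 38.73°
δ = |180° − 38.73°| = 141.27°
141.27° > 2α = 11.42°  →  invalid

δ = 141.27°, invalid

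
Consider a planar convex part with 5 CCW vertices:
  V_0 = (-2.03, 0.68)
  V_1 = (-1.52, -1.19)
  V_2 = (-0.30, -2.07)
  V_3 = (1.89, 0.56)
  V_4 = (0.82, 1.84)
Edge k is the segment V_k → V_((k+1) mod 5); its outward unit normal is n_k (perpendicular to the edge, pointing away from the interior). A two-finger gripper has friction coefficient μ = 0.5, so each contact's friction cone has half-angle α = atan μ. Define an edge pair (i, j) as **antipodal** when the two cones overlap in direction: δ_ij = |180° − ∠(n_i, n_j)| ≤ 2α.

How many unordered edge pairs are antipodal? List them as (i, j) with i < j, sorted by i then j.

count = 3; pairs: (0,3), (1,3), (2,4)

α = atan 0.5 = 26.57°;  2α = 53.13°
n_0 = (-0.9648, -0.2631)
n_1 = (-0.5850, -0.8110)
n_2 = (+0.7685, -0.6399)
n_3 = (+0.7672, +0.6414)
n_4 = (-0.3770, +0.9262)
  (0,1): δ = 141.06°  ·
  (0,2): δ = 55.04°  ·
  (0,3): δ = 24.64°  ✓
  (0,4): δ = 96.89°  ·
  (1,2): δ = 93.98°  ·
  (1,3): δ = 14.30°  ✓
  (1,4): δ = 57.95°  ·
  (2,3): δ = 100.32°  ·
  (2,4): δ = 28.07°  ✓
  (3,4): δ = 107.75°  ·
antipodal pairs: 3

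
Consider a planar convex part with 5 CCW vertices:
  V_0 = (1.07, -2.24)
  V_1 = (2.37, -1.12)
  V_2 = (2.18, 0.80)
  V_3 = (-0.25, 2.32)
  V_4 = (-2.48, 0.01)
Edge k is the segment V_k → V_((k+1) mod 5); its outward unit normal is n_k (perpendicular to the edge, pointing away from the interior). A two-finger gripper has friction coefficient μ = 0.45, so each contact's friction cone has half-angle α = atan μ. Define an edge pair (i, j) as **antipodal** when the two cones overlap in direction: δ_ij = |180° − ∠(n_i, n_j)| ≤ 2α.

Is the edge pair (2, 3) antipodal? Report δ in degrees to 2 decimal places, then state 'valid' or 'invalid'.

α = atan 0.45 = 24.23°;  2α = 48.46°
edge 2: e_2 = (-2.43, +1.52);  n_2 = (+0.5303, +0.8478)
edge 3: e_3 = (-2.23, -2.31);  n_3 = (-0.7195, +0.6945)
∠(n_2, n_3) = 78.04°
δ = |180° − 78.04°| = 101.96°
101.96° > 2α = 48.46°  →  invalid

δ = 101.96°, invalid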